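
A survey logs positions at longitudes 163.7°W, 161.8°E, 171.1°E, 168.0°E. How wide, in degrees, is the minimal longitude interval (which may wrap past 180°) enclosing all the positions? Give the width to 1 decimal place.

Sort the longitudes: -163.7°, +161.8°, +168.0°, +171.1°.
Eastward gaps between consecutive values (wrapping around): 325.5°, 6.2°, 3.1°, 25.2°.
Largest gap = 325.5° ⇒ minimal covering band is its complement: 360° − 325.5° = 34.5°.
Band runs from +161.8° eastward to -163.7°, crossing the antimeridian.

34.5°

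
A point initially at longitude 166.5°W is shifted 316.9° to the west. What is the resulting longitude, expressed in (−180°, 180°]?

123.4°W

Start at -166.5°; shift −316.9° → -483.4°.
-483.4° lies outside (−180°, 180°]; add 360° → -123.4°.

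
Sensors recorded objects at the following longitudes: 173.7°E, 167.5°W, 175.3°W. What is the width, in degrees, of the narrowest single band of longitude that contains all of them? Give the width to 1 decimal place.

Sort the longitudes: -175.3°, -167.5°, +173.7°.
Eastward gaps between consecutive values (wrapping around): 7.8°, 341.2°, 11.0°.
Largest gap = 341.2° ⇒ minimal covering band is its complement: 360° − 341.2° = 18.8°.
Band runs from +173.7° eastward to -167.5°, crossing the antimeridian.

18.8°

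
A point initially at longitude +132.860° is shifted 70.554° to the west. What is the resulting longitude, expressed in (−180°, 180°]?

+62.306°

Start at +132.860°; shift −70.554° → +62.306°.
+62.306° already lies in (−180°, 180°].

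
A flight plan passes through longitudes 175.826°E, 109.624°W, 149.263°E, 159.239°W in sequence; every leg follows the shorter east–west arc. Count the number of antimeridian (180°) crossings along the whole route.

3

Leg 1: +175.826° → -109.624°, shortest Δλ = 74.55° (east) — crosses 180°.
Leg 2: -109.624° → +149.263°, shortest Δλ = -101.113° (west) — crosses 180°.
Leg 3: +149.263° → -159.239°, shortest Δλ = 51.498° (east) — crosses 180°.
Total crossings: 3.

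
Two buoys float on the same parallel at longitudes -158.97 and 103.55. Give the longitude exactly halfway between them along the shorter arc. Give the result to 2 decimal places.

Signed shortest Δλ from -158.97° to +103.55° is -97.48°.
Midpoint longitude = -158.97° + (-97.48°)/2 = -158.97° − 48.74° = -207.71°.
Normalise into (−180°, 180°]: +152.29°.
(The naïve average (-158.97 + +103.55)/2 = -27.71° is on the wrong side of the globe.)

+152.29°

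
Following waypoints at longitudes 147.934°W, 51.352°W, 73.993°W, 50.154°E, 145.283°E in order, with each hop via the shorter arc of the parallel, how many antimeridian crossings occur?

0

Leg 1: -147.934° → -51.352°, shortest Δλ = 96.582° (east) — does not cross 180°.
Leg 2: -51.352° → -73.993°, shortest Δλ = -22.641° (west) — does not cross 180°.
Leg 3: -73.993° → +50.154°, shortest Δλ = 124.147° (east) — does not cross 180°.
Leg 4: +50.154° → +145.283°, shortest Δλ = 95.129° (east) — does not cross 180°.
Total crossings: 0.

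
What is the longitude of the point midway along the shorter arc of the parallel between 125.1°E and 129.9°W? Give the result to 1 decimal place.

Signed shortest Δλ from +125.1° to -129.9° is +105.0°.
Midpoint longitude = +125.1° + (+105.0°)/2 = +125.1° + 52.5° = +177.6°.
(The naïve average (+125.1 + -129.9)/2 = -2.4° is on the wrong side of the globe.)

177.6°E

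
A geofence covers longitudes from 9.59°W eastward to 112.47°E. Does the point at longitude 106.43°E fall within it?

Band width going east from -9.59° to +112.47°: ((112.47 − -9.59) mod 360) = 122.06°.
Offset of +106.43° east of the west edge: ((106.43 − -9.59) mod 360) = 116.02°.
116.02° ≤ 122.06° ⇒ inside.

Yes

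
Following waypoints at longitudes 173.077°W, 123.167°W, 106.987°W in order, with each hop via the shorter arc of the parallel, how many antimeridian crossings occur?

0

Leg 1: -173.077° → -123.167°, shortest Δλ = 49.91° (east) — does not cross 180°.
Leg 2: -123.167° → -106.987°, shortest Δλ = 16.18° (east) — does not cross 180°.
Total crossings: 0.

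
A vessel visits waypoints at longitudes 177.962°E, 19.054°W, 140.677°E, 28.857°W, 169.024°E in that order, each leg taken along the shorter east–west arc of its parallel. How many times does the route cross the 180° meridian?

2

Leg 1: +177.962° → -19.054°, shortest Δλ = 162.984° (east) — crosses 180°.
Leg 2: -19.054° → +140.677°, shortest Δλ = 159.731° (east) — does not cross 180°.
Leg 3: +140.677° → -28.857°, shortest Δλ = -169.534° (west) — does not cross 180°.
Leg 4: -28.857° → +169.024°, shortest Δλ = -162.119° (west) — crosses 180°.
Total crossings: 2.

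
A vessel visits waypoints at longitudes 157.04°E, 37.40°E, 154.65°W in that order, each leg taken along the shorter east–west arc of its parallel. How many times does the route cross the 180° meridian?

1

Leg 1: +157.04° → +37.40°, shortest Δλ = -119.64° (west) — does not cross 180°.
Leg 2: +37.40° → -154.65°, shortest Δλ = 167.95° (east) — crosses 180°.
Total crossings: 1.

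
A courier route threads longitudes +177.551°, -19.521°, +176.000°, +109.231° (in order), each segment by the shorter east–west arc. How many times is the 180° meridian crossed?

2

Leg 1: +177.551° → -19.521°, shortest Δλ = 162.928° (east) — crosses 180°.
Leg 2: -19.521° → +176.000°, shortest Δλ = -164.479° (west) — crosses 180°.
Leg 3: +176.000° → +109.231°, shortest Δλ = -66.769° (west) — does not cross 180°.
Total crossings: 2.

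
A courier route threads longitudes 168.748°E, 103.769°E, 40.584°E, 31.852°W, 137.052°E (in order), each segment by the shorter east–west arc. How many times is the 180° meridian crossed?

Leg 1: +168.748° → +103.769°, shortest Δλ = -64.979° (west) — does not cross 180°.
Leg 2: +103.769° → +40.584°, shortest Δλ = -63.185° (west) — does not cross 180°.
Leg 3: +40.584° → -31.852°, shortest Δλ = -72.436° (west) — does not cross 180°.
Leg 4: -31.852° → +137.052°, shortest Δλ = 168.904° (east) — does not cross 180°.
Total crossings: 0.

0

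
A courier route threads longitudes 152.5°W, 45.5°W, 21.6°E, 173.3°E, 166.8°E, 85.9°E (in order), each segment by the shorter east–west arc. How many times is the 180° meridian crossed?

0

Leg 1: -152.5° → -45.5°, shortest Δλ = 107.0° (east) — does not cross 180°.
Leg 2: -45.5° → +21.6°, shortest Δλ = 67.1° (east) — does not cross 180°.
Leg 3: +21.6° → +173.3°, shortest Δλ = 151.7° (east) — does not cross 180°.
Leg 4: +173.3° → +166.8°, shortest Δλ = -6.5° (west) — does not cross 180°.
Leg 5: +166.8° → +85.9°, shortest Δλ = -80.9° (west) — does not cross 180°.
Total crossings: 0.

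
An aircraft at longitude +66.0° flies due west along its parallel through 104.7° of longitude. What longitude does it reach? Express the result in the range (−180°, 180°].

Start at +66.0°; shift −104.7° → -38.7°.
-38.7° already lies in (−180°, 180°].

-38.7°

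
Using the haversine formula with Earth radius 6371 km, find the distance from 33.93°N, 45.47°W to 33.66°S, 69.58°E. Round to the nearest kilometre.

Δλ = 69.58 − -45.47 = 115.05°.
Δφ = -33.66 − 33.93 = -67.59°.
a = sin²(Δφ/2) + cos φ₁ · cos φ₂ · sin²(Δλ/2) = 0.800895.
c = 2·atan2(√a, √(1−a)) = 2.21654 rad → d = 6371·c ≈ 14121.55 km.

14122 km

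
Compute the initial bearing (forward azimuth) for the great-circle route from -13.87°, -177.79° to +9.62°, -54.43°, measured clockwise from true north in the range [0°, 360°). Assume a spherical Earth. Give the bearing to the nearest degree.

Δλ = -54.43 − -177.79 = 123.36°.
θ = atan2( sin Δλ · cos φ₂ , cos φ₁ · sin φ₂ − sin φ₁ · cos φ₂ · cos Δλ )
  = atan2(0.82349, 0.03227) = 87.756° → normalised to [0°, 360°): 87.756°.

88°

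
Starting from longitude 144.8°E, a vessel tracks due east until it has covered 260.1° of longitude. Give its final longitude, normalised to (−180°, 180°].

44.9°E

Start at +144.8°; shift +260.1° → +404.9°.
+404.9° lies outside (−180°, 180°]; subtract 360° → +44.9°.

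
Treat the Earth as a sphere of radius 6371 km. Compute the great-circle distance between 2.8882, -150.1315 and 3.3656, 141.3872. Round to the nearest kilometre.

7602 km

Δλ = 141.3872 − -150.1315 = 291.5187°; wrapped into (−180°, 180°]: -68.4813°.
Δφ = 3.3656 − 2.8882 = 0.4774°.
a = sin²(Δφ/2) + cos φ₁ · cos φ₂ · sin²(Δλ/2) = 0.315667.
c = 2·atan2(√a, √(1−a)) = 1.19322 rad → d = 6371·c ≈ 7602.03 km.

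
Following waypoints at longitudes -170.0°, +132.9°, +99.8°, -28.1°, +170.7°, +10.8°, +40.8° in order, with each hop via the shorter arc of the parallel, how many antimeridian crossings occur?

Leg 1: -170.0° → +132.9°, shortest Δλ = -57.1° (west) — crosses 180°.
Leg 2: +132.9° → +99.8°, shortest Δλ = -33.1° (west) — does not cross 180°.
Leg 3: +99.8° → -28.1°, shortest Δλ = -127.9° (west) — does not cross 180°.
Leg 4: -28.1° → +170.7°, shortest Δλ = -161.2° (west) — crosses 180°.
Leg 5: +170.7° → +10.8°, shortest Δλ = -159.9° (west) — does not cross 180°.
Leg 6: +10.8° → +40.8°, shortest Δλ = 30.0° (east) — does not cross 180°.
Total crossings: 2.

2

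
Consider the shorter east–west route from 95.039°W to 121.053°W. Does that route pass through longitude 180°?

Signed shortest Δλ = ((-121.053 − -95.039 + 180) mod 360) − 180 = -26.014°.
Going west by 26.014° from -95.039° reaches -121.053° without touching 180°.

No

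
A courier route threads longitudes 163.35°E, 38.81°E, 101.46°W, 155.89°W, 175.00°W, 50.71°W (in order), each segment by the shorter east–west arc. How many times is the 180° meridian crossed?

Leg 1: +163.35° → +38.81°, shortest Δλ = -124.54° (west) — does not cross 180°.
Leg 2: +38.81° → -101.46°, shortest Δλ = -140.27° (west) — does not cross 180°.
Leg 3: -101.46° → -155.89°, shortest Δλ = -54.43° (west) — does not cross 180°.
Leg 4: -155.89° → -175.00°, shortest Δλ = -19.11° (west) — does not cross 180°.
Leg 5: -175.00° → -50.71°, shortest Δλ = 124.29° (east) — does not cross 180°.
Total crossings: 0.

0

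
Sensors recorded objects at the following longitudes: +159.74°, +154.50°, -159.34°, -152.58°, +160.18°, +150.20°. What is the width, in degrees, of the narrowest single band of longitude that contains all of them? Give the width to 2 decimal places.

Sort the longitudes: -159.34°, -152.58°, +150.20°, +154.50°, +159.74°, +160.18°.
Eastward gaps between consecutive values (wrapping around): 6.76°, 302.78°, 4.30°, 5.24°, 0.44°, 40.48°.
Largest gap = 302.78° ⇒ minimal covering band is its complement: 360° − 302.78° = 57.22°.
Band runs from +150.20° eastward to -152.58°, crossing the antimeridian.

57.22°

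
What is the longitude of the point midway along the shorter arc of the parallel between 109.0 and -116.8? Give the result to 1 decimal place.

Signed shortest Δλ from +109.0° to -116.8° is +134.2°.
Midpoint longitude = +109.0° + (+134.2°)/2 = +109.0° + 67.1° = +176.1°.
(The naïve average (+109.0 + -116.8)/2 = -3.9° is on the wrong side of the globe.)

+176.1°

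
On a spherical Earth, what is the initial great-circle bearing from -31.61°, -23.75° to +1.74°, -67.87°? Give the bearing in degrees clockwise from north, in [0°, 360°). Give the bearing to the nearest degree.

Δλ = -67.87 − -23.75 = -44.12°.
θ = atan2( sin Δλ · cos φ₂ , cos φ₁ · sin φ₂ − sin φ₁ · cos φ₂ · cos Δλ )
  = atan2(-0.69584, 0.40195) = -59.987° → normalised to [0°, 360°): 300.013°.

300°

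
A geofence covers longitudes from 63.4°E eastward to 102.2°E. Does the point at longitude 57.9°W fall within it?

Band width going east from +63.4° to +102.2°: ((102.2 − 63.4) mod 360) = 38.8°.
Offset of -57.9° east of the west edge: ((-57.9 − 63.4) mod 360) = 238.7°.
238.7° > 38.8° ⇒ outside.

No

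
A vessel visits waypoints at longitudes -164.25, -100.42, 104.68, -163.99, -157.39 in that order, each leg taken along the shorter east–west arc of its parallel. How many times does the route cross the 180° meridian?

2

Leg 1: -164.25° → -100.42°, shortest Δλ = 63.83° (east) — does not cross 180°.
Leg 2: -100.42° → +104.68°, shortest Δλ = -154.9° (west) — crosses 180°.
Leg 3: +104.68° → -163.99°, shortest Δλ = 91.33° (east) — crosses 180°.
Leg 4: -163.99° → -157.39°, shortest Δλ = 6.6° (east) — does not cross 180°.
Total crossings: 2.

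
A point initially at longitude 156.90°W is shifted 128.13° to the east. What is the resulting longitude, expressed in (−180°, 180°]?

28.77°W

Start at -156.90°; shift +128.13° → -28.77°.
-28.77° already lies in (−180°, 180°].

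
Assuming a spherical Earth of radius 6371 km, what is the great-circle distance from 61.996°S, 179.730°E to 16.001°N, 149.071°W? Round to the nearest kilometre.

Δλ = -149.071 − 179.730 = -328.801°; wrapped into (−180°, 180°]: 31.199°.
Δφ = 16.001 − -61.996 = 77.997°.
a = sin²(Δφ/2) + cos φ₁ · cos φ₂ · sin²(Δλ/2) = 0.428657.
c = 2·atan2(√a, √(1−a)) = 1.42762 rad → d = 6371·c ≈ 9095.37 km.

9095 km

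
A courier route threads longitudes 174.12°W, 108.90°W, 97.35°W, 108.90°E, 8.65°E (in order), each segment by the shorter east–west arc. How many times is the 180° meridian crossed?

Leg 1: -174.12° → -108.90°, shortest Δλ = 65.22° (east) — does not cross 180°.
Leg 2: -108.90° → -97.35°, shortest Δλ = 11.55° (east) — does not cross 180°.
Leg 3: -97.35° → +108.90°, shortest Δλ = -153.75° (west) — crosses 180°.
Leg 4: +108.90° → +8.65°, shortest Δλ = -100.25° (west) — does not cross 180°.
Total crossings: 1.

1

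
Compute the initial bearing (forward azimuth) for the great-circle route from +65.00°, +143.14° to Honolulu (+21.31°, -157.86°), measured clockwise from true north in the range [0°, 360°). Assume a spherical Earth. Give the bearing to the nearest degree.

Δλ = -157.86 − 143.14 = -301.00°; wrapped into (−180°, 180°]: 59.00°.
θ = atan2( sin Δλ · cos φ₂ , cos φ₁ · sin φ₂ − sin φ₁ · cos φ₂ · cos Δλ )
  = atan2(0.79856, -0.28128) = 109.404° → normalised to [0°, 360°): 109.404°.

109°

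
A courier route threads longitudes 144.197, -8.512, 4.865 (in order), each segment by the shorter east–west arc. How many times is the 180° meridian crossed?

0

Leg 1: +144.197° → -8.512°, shortest Δλ = -152.709° (west) — does not cross 180°.
Leg 2: -8.512° → +4.865°, shortest Δλ = 13.377° (east) — does not cross 180°.
Total crossings: 0.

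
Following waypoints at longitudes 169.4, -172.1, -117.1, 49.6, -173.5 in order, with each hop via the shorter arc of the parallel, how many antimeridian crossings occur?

2

Leg 1: +169.4° → -172.1°, shortest Δλ = 18.5° (east) — crosses 180°.
Leg 2: -172.1° → -117.1°, shortest Δλ = 55.0° (east) — does not cross 180°.
Leg 3: -117.1° → +49.6°, shortest Δλ = 166.7° (east) — does not cross 180°.
Leg 4: +49.6° → -173.5°, shortest Δλ = 136.9° (east) — crosses 180°.
Total crossings: 2.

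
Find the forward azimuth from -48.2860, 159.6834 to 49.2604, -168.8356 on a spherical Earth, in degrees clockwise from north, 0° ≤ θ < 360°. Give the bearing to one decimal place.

20.3°

Δλ = -168.8356 − 159.6834 = -328.5190°; wrapped into (−180°, 180°]: 31.4810°.
θ = atan2( sin Δλ · cos φ₂ , cos φ₁ · sin φ₂ − sin φ₁ · cos φ₂ · cos Δλ )
  = atan2(0.34081, 0.91963) = 20.334° → normalised to [0°, 360°): 20.334°.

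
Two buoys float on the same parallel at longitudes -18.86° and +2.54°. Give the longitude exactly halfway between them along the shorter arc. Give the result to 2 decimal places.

-8.16°

Signed shortest Δλ from -18.86° to +2.54° is +21.40°.
Midpoint longitude = -18.86° + (+21.40°)/2 = -18.86° + 10.70° = -8.16°.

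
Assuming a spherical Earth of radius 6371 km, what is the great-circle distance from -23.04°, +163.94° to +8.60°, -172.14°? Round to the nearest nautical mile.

Δλ = -172.14 − 163.94 = -336.08°; wrapped into (−180°, 180°]: 23.92°.
Δφ = 8.60 − -23.04 = 31.64°.
a = sin²(Δφ/2) + cos φ₁ · cos φ₂ · sin²(Δλ/2) = 0.113393.
c = 2·atan2(√a, √(1−a)) = 0.68690 rad → d = 6371·c ≈ 4376.26 km ≈ 2362.99 nmi.

2363 nmi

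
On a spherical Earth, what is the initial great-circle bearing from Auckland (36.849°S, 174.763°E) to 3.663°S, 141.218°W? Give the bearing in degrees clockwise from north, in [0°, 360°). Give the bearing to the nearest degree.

61°

Δλ = -141.218 − 174.763 = -315.981°; wrapped into (−180°, 180°]: 44.019°.
θ = atan2( sin Δλ · cos φ₂ , cos φ₁ · sin φ₂ − sin φ₁ · cos φ₂ · cos Δλ )
  = atan2(0.69348, 0.37925) = 61.327° → normalised to [0°, 360°): 61.327°.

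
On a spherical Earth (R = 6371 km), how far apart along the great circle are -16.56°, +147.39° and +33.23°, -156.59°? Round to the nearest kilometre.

Δλ = -156.59 − 147.39 = -303.98°; wrapped into (−180°, 180°]: 56.02°.
Δφ = 33.23 − -16.56 = 49.79°.
a = sin²(Δφ/2) + cos φ₁ · cos φ₂ · sin²(Δλ/2) = 0.354036.
c = 2·atan2(√a, √(1−a)) = 1.27455 rad → d = 6371·c ≈ 8120.19 km.

8120 km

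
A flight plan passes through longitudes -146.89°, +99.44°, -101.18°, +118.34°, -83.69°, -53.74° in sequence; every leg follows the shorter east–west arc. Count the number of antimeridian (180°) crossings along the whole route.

4

Leg 1: -146.89° → +99.44°, shortest Δλ = -113.67° (west) — crosses 180°.
Leg 2: +99.44° → -101.18°, shortest Δλ = 159.38° (east) — crosses 180°.
Leg 3: -101.18° → +118.34°, shortest Δλ = -140.48° (west) — crosses 180°.
Leg 4: +118.34° → -83.69°, shortest Δλ = 157.97° (east) — crosses 180°.
Leg 5: -83.69° → -53.74°, shortest Δλ = 29.95° (east) — does not cross 180°.
Total crossings: 4.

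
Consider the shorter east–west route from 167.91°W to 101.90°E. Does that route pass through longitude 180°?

Yes

Naïve |101.90 − -167.91| = 269.81° > 180°, so the shorter arc goes the other way round — across 180°.
Signed shortest Δλ = ((101.90 − -167.91 + 180) mod 360) − 180 = -90.19°.
Going west by 90.19° from -167.91° passes through 180° before reaching +101.90°.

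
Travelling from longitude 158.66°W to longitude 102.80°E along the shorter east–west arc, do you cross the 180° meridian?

Yes

Naïve |102.80 − -158.66| = 261.46° > 180°, so the shorter arc goes the other way round — across 180°.
Signed shortest Δλ = ((102.80 − -158.66 + 180) mod 360) − 180 = -98.54°.
Going west by 98.54° from -158.66° passes through 180° before reaching +102.80°.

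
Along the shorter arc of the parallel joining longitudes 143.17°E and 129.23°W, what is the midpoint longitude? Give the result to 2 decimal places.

Signed shortest Δλ from +143.17° to -129.23° is +87.60°.
Midpoint longitude = +143.17° + (+87.60°)/2 = +143.17° + 43.80° = +186.97°.
Normalise into (−180°, 180°]: -173.03°.
(The naïve average (+143.17 + -129.23)/2 = 6.97° is on the wrong side of the globe.)

173.03°W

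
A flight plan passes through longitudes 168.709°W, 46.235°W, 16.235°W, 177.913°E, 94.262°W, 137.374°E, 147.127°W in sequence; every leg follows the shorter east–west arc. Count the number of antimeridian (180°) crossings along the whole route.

Leg 1: -168.709° → -46.235°, shortest Δλ = 122.474° (east) — does not cross 180°.
Leg 2: -46.235° → -16.235°, shortest Δλ = 30.0° (east) — does not cross 180°.
Leg 3: -16.235° → +177.913°, shortest Δλ = -165.852° (west) — crosses 180°.
Leg 4: +177.913° → -94.262°, shortest Δλ = 87.825° (east) — crosses 180°.
Leg 5: -94.262° → +137.374°, shortest Δλ = -128.364° (west) — crosses 180°.
Leg 6: +137.374° → -147.127°, shortest Δλ = 75.499° (east) — crosses 180°.
Total crossings: 4.

4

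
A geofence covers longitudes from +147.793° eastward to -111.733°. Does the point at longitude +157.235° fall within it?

Band width going east from +147.793° to -111.733°: ((-111.733 − 147.793) mod 360) = 100.474°.
Offset of +157.235° east of the west edge: ((157.235 − 147.793) mod 360) = 9.442°.
9.442° ≤ 100.474° ⇒ inside.

Yes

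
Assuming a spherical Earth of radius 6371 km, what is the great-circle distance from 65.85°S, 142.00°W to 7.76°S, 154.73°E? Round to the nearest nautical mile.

4335 nmi

Δλ = 154.73 − -142.00 = 296.73°; wrapped into (−180°, 180°]: -63.27°.
Δφ = -7.76 − -65.85 = 58.09°.
a = sin²(Δφ/2) + cos φ₁ · cos φ₂ · sin²(Δλ/2) = 0.347230.
c = 2·atan2(√a, √(1−a)) = 1.26029 rad → d = 6371·c ≈ 8029.31 km ≈ 4335.48 nmi.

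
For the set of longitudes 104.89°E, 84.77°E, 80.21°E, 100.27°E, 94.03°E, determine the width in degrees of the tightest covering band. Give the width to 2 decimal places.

Sort the longitudes: +80.21°, +84.77°, +94.03°, +100.27°, +104.89°.
Eastward gaps between consecutive values (wrapping around): 4.56°, 9.26°, 6.24°, 4.62°, 335.32°.
Largest gap = 335.32° ⇒ minimal covering band is its complement: 360° − 335.32° = 24.68°.
Band runs from +80.21° eastward to +104.89°.

24.68°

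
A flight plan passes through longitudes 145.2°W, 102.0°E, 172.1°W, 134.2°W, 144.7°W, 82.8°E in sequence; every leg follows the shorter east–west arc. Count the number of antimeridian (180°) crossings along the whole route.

Leg 1: -145.2° → +102.0°, shortest Δλ = -112.8° (west) — crosses 180°.
Leg 2: +102.0° → -172.1°, shortest Δλ = 85.9° (east) — crosses 180°.
Leg 3: -172.1° → -134.2°, shortest Δλ = 37.9° (east) — does not cross 180°.
Leg 4: -134.2° → -144.7°, shortest Δλ = -10.5° (west) — does not cross 180°.
Leg 5: -144.7° → +82.8°, shortest Δλ = -132.5° (west) — crosses 180°.
Total crossings: 3.

3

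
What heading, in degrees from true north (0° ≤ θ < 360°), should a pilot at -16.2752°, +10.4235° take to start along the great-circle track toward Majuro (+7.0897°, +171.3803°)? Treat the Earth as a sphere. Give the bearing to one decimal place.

114.0°

Δλ = 171.3803 − 10.4235 = 160.9568°.
θ = atan2( sin Δλ · cos φ₂ , cos φ₁ · sin φ₂ − sin φ₁ · cos φ₂ · cos Δλ )
  = atan2(0.32379, -0.14441) = 114.037° → normalised to [0°, 360°): 114.037°.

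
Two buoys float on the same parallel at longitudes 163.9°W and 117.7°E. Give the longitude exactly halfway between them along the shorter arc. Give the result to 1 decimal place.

156.9°E

Signed shortest Δλ from -163.9° to +117.7° is -78.4°.
Midpoint longitude = -163.9° + (-78.4°)/2 = -163.9° − 39.2° = -203.1°.
Normalise into (−180°, 180°]: +156.9°.
(The naïve average (-163.9 + +117.7)/2 = -23.1° is on the wrong side of the globe.)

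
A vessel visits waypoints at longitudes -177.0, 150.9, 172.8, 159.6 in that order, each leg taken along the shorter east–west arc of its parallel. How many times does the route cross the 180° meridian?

Leg 1: -177.0° → +150.9°, shortest Δλ = -32.1° (west) — crosses 180°.
Leg 2: +150.9° → +172.8°, shortest Δλ = 21.9° (east) — does not cross 180°.
Leg 3: +172.8° → +159.6°, shortest Δλ = -13.2° (west) — does not cross 180°.
Total crossings: 1.

1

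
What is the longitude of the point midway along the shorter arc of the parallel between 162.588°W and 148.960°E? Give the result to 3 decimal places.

173.186°E

Signed shortest Δλ from -162.588° to +148.960° is -48.452°.
Midpoint longitude = -162.588° + (-48.452°)/2 = -162.588° − 24.226° = -186.814°.
Normalise into (−180°, 180°]: +173.186°.
(The naïve average (-162.588 + +148.960)/2 = -6.814° is on the wrong side of the globe.)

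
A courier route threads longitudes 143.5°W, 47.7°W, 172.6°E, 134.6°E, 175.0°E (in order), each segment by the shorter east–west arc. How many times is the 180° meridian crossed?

1

Leg 1: -143.5° → -47.7°, shortest Δλ = 95.8° (east) — does not cross 180°.
Leg 2: -47.7° → +172.6°, shortest Δλ = -139.7° (west) — crosses 180°.
Leg 3: +172.6° → +134.6°, shortest Δλ = -38.0° (west) — does not cross 180°.
Leg 4: +134.6° → +175.0°, shortest Δλ = 40.4° (east) — does not cross 180°.
Total crossings: 1.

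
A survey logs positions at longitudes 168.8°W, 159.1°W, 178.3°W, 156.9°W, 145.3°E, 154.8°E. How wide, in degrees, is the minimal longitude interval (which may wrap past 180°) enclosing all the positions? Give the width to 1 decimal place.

Sort the longitudes: -178.3°, -168.8°, -159.1°, -156.9°, +145.3°, +154.8°.
Eastward gaps between consecutive values (wrapping around): 9.5°, 9.7°, 2.2°, 302.2°, 9.5°, 26.9°.
Largest gap = 302.2° ⇒ minimal covering band is its complement: 360° − 302.2° = 57.8°.
Band runs from +145.3° eastward to -156.9°, crossing the antimeridian.

57.8°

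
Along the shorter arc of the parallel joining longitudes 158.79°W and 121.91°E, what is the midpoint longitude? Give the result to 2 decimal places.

161.56°E

Signed shortest Δλ from -158.79° to +121.91° is -79.30°.
Midpoint longitude = -158.79° + (-79.30°)/2 = -158.79° − 39.65° = -198.44°.
Normalise into (−180°, 180°]: +161.56°.
(The naïve average (-158.79 + +121.91)/2 = -18.44° is on the wrong side of the globe.)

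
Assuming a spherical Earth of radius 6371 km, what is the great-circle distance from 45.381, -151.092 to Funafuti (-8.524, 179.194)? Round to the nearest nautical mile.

Δλ = 179.194 − -151.092 = 330.286°; wrapped into (−180°, 180°]: -29.714°.
Δφ = -8.524 − 45.381 = -53.905°.
a = sin²(Δφ/2) + cos φ₁ · cos φ₂ · sin²(Δλ/2) = 0.251105.
c = 2·atan2(√a, √(1−a)) = 1.04975 rad → d = 6371·c ≈ 6687.95 km ≈ 3611.20 nmi.

3611 nmi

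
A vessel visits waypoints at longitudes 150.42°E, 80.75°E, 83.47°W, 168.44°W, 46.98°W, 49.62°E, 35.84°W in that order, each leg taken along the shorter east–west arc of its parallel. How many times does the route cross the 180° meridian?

0

Leg 1: +150.42° → +80.75°, shortest Δλ = -69.67° (west) — does not cross 180°.
Leg 2: +80.75° → -83.47°, shortest Δλ = -164.22° (west) — does not cross 180°.
Leg 3: -83.47° → -168.44°, shortest Δλ = -84.97° (west) — does not cross 180°.
Leg 4: -168.44° → -46.98°, shortest Δλ = 121.46° (east) — does not cross 180°.
Leg 5: -46.98° → +49.62°, shortest Δλ = 96.6° (east) — does not cross 180°.
Leg 6: +49.62° → -35.84°, shortest Δλ = -85.46° (west) — does not cross 180°.
Total crossings: 0.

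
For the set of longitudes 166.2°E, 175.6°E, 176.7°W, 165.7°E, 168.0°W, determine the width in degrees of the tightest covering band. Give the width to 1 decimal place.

26.3°

Sort the longitudes: -176.7°, -168.0°, +165.7°, +166.2°, +175.6°.
Eastward gaps between consecutive values (wrapping around): 8.7°, 333.7°, 0.5°, 9.4°, 7.7°.
Largest gap = 333.7° ⇒ minimal covering band is its complement: 360° − 333.7° = 26.3°.
Band runs from +165.7° eastward to -168.0°, crossing the antimeridian.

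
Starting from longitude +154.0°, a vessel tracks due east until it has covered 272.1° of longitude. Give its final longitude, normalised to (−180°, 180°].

Start at +154.0°; shift +272.1° → +426.1°.
+426.1° lies outside (−180°, 180°]; subtract 360° → +66.1°.

+66.1°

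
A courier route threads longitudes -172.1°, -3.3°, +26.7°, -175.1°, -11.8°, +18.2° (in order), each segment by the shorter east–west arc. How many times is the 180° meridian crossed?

1

Leg 1: -172.1° → -3.3°, shortest Δλ = 168.8° (east) — does not cross 180°.
Leg 2: -3.3° → +26.7°, shortest Δλ = 30.0° (east) — does not cross 180°.
Leg 3: +26.7° → -175.1°, shortest Δλ = 158.2° (east) — crosses 180°.
Leg 4: -175.1° → -11.8°, shortest Δλ = 163.3° (east) — does not cross 180°.
Leg 5: -11.8° → +18.2°, shortest Δλ = 30.0° (east) — does not cross 180°.
Total crossings: 1.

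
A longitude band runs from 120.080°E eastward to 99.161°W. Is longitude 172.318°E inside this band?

Band width going east from +120.080° to -99.161°: ((-99.161 − 120.080) mod 360) = 140.759°.
Offset of +172.318° east of the west edge: ((172.318 − 120.080) mod 360) = 52.238°.
52.238° ≤ 140.759° ⇒ inside.

Yes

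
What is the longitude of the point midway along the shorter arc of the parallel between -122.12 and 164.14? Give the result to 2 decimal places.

Signed shortest Δλ from -122.12° to +164.14° is -73.74°.
Midpoint longitude = -122.12° + (-73.74°)/2 = -122.12° − 36.87° = -158.99°.
(The naïve average (-122.12 + +164.14)/2 = 21.01° is on the wrong side of the globe.)

-158.99°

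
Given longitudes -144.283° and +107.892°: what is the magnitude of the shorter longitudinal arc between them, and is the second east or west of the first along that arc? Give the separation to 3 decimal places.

107.825° west

Raw difference: 107.892 − -144.283 = 252.175°.
Normalise into (−180°, 180°]: 252.175° − 360° = -107.825°.
Negative ⇒ the second point lies to the west; separation 107.825°.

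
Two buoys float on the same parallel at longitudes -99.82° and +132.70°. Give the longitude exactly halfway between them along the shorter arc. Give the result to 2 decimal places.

-163.56°

Signed shortest Δλ from -99.82° to +132.70° is -127.48°.
Midpoint longitude = -99.82° + (-127.48°)/2 = -99.82° − 63.74° = -163.56°.
(The naïve average (-99.82 + +132.70)/2 = 16.44° is on the wrong side of the globe.)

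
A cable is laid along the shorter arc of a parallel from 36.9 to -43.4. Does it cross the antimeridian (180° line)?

Signed shortest Δλ = ((-43.4 − 36.9 + 180) mod 360) − 180 = -80.3°.
Going west by 80.3° from +36.9° reaches -43.4° without touching 180°.

No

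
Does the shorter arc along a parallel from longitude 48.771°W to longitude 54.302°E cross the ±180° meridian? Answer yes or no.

Signed shortest Δλ = ((54.302 − -48.771 + 180) mod 360) − 180 = 103.073°.
Going east by 103.073° from -48.771° reaches +54.302° without touching 180°.

No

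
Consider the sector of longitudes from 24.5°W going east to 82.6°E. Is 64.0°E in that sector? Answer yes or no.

Band width going east from -24.5° to +82.6°: ((82.6 − -24.5) mod 360) = 107.1°.
Offset of +64.0° east of the west edge: ((64.0 − -24.5) mod 360) = 88.5°.
88.5° ≤ 107.1° ⇒ inside.

Yes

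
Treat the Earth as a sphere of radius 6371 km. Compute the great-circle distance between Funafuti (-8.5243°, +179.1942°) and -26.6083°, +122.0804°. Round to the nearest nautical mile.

3415 nmi

Δλ = 122.0804 − 179.1942 = -57.1138°.
Δφ = -26.6083 − -8.5243 = -18.0840°.
a = sin²(Δφ/2) + cos φ₁ · cos φ₂ · sin²(Δλ/2) = 0.226754.
c = 2·atan2(√a, √(1−a)) = 0.99263 rad → d = 6371·c ≈ 6324.02 km ≈ 3414.70 nmi.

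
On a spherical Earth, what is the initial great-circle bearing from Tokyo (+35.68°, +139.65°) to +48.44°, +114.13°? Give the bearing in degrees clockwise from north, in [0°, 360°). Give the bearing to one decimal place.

Δλ = 114.13 − 139.65 = -25.52°.
θ = atan2( sin Δλ · cos φ₂ , cos φ₁ · sin φ₂ − sin φ₁ · cos φ₂ · cos Δλ )
  = atan2(-0.28581, 0.25862) = -47.859° → normalised to [0°, 360°): 312.141°.

312.1°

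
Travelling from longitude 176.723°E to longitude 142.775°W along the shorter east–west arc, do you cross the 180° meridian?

Yes

Naïve |-142.775 − 176.723| = 319.498° > 180°, so the shorter arc goes the other way round — across 180°.
Signed shortest Δλ = ((-142.775 − 176.723 + 180) mod 360) − 180 = 40.502°.
Going east by 40.502° from +176.723° passes through 180° before reaching -142.775°.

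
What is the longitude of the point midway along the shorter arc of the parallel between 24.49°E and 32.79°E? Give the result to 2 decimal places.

Signed shortest Δλ from +24.49° to +32.79° is +8.30°.
Midpoint longitude = +24.49° + (+8.30°)/2 = +24.49° + 4.15° = +28.64°.

28.64°E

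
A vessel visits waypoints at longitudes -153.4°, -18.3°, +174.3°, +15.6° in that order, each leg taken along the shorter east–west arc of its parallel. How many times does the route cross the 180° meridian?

Leg 1: -153.4° → -18.3°, shortest Δλ = 135.1° (east) — does not cross 180°.
Leg 2: -18.3° → +174.3°, shortest Δλ = -167.4° (west) — crosses 180°.
Leg 3: +174.3° → +15.6°, shortest Δλ = -158.7° (west) — does not cross 180°.
Total crossings: 1.

1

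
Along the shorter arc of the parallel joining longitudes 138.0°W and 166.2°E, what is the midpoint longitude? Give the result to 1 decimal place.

Signed shortest Δλ from -138.0° to +166.2° is -55.8°.
Midpoint longitude = -138.0° + (-55.8°)/2 = -138.0° − 27.9° = -165.9°.
(The naïve average (-138.0 + +166.2)/2 = 14.1° is on the wrong side of the globe.)

165.9°W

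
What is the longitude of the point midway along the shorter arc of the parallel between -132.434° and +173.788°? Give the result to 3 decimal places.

-159.323°

Signed shortest Δλ from -132.434° to +173.788° is -53.778°.
Midpoint longitude = -132.434° + (-53.778°)/2 = -132.434° − 26.889° = -159.323°.
(The naïve average (-132.434 + +173.788)/2 = 20.677° is on the wrong side of the globe.)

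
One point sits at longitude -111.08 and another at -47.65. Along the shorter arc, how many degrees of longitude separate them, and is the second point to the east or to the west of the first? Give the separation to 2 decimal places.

Raw difference: -47.65 − -111.08 = 63.43°.
Normalise into (−180°, 180°]: 63.43° stays 63.43°.
Positive ⇒ the second point lies to the east; separation 63.43°.

63.43° east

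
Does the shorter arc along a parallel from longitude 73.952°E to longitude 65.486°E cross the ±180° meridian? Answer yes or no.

No

Signed shortest Δλ = ((65.486 − 73.952 + 180) mod 360) − 180 = -8.466°.
Going west by 8.466° from +73.952° reaches +65.486° without touching 180°.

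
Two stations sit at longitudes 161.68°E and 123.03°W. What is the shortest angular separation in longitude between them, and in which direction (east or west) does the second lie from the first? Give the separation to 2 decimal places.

75.29° east

Raw difference: -123.03 − 161.68 = -284.71°.
Normalise into (−180°, 180°]: -284.71° + 360° = 75.29°.
Positive ⇒ the second point lies to the east; separation 75.29°.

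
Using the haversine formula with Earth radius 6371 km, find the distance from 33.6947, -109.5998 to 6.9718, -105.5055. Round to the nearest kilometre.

Δλ = -105.5055 − -109.5998 = 4.0943°.
Δφ = 6.9718 − 33.6947 = -26.7229°.
a = sin²(Δφ/2) + cos φ₁ · cos φ₂ · sin²(Δλ/2) = 0.054458.
c = 2·atan2(√a, √(1−a)) = 0.47107 rad → d = 6371·c ≈ 3001.17 km.

3001 km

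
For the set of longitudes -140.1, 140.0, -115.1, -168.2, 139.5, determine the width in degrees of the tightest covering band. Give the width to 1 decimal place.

105.4°

Sort the longitudes: -168.2°, -140.1°, -115.1°, +139.5°, +140.0°.
Eastward gaps between consecutive values (wrapping around): 28.1°, 25.0°, 254.6°, 0.5°, 51.8°.
Largest gap = 254.6° ⇒ minimal covering band is its complement: 360° − 254.6° = 105.4°.
Band runs from +139.5° eastward to -115.1°, crossing the antimeridian.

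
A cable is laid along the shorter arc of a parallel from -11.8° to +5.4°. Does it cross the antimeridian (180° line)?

No

Signed shortest Δλ = ((5.4 − -11.8 + 180) mod 360) − 180 = 17.2°.
Going east by 17.2° from -11.8° reaches +5.4° without touching 180°.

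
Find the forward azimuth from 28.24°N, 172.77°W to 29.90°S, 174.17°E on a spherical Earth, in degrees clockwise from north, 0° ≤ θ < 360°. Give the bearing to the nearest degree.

193°

Δλ = 174.17 − -172.77 = 346.94°; wrapped into (−180°, 180°]: -13.06°.
θ = atan2( sin Δλ · cos φ₂ , cos φ₁ · sin φ₂ − sin φ₁ · cos φ₂ · cos Δλ )
  = atan2(-0.19589, -0.83873) = -166.854° → normalised to [0°, 360°): 193.146°.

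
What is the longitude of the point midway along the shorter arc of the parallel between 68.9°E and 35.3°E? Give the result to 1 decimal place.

Signed shortest Δλ from +68.9° to +35.3° is -33.6°.
Midpoint longitude = +68.9° + (-33.6°)/2 = +68.9° − 16.8° = +52.1°.

52.1°E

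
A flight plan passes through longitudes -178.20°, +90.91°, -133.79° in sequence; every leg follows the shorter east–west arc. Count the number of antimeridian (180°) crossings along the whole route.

2

Leg 1: -178.20° → +90.91°, shortest Δλ = -90.89° (west) — crosses 180°.
Leg 2: +90.91° → -133.79°, shortest Δλ = 135.3° (east) — crosses 180°.
Total crossings: 2.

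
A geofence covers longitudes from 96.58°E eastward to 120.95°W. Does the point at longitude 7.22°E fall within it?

Band width going east from +96.58° to -120.95°: ((-120.95 − 96.58) mod 360) = 142.47°.
Offset of +7.22° east of the west edge: ((7.22 − 96.58) mod 360) = 270.64°.
270.64° > 142.47° ⇒ outside.

No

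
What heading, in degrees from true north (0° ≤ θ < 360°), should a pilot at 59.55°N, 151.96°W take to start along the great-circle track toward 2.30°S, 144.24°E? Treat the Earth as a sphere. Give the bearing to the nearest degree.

Δλ = 144.24 − -151.96 = 296.20°; wrapped into (−180°, 180°]: -63.80°.
θ = atan2( sin Δλ · cos φ₂ , cos φ₁ · sin φ₂ − sin φ₁ · cos φ₂ · cos Δλ )
  = atan2(-0.89654, -0.40064) = -114.079° → normalised to [0°, 360°): 245.921°.

246°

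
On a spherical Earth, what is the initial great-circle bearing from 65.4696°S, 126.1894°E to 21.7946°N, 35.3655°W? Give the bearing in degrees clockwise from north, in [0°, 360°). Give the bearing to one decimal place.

204.4°

Δλ = -35.3655 − 126.1894 = -161.5549°.
θ = atan2( sin Δλ · cos φ₂ , cos φ₁ · sin φ₂ − sin φ₁ · cos φ₂ · cos Δλ )
  = atan2(-0.29378, -0.64717) = -155.585° → normalised to [0°, 360°): 204.415°.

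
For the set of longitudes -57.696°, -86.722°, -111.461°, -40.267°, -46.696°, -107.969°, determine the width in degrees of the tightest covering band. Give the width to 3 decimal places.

71.194°

Sort the longitudes: -111.461°, -107.969°, -86.722°, -57.696°, -46.696°, -40.267°.
Eastward gaps between consecutive values (wrapping around): 3.492°, 21.247°, 29.026°, 11.000°, 6.429°, 288.806°.
Largest gap = 288.806° ⇒ minimal covering band is its complement: 360° − 288.806° = 71.194°.
Band runs from -111.461° eastward to -40.267°.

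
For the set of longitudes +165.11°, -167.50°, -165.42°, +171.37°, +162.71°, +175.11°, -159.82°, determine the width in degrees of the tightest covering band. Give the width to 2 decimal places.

37.47°

Sort the longitudes: -167.50°, -165.42°, -159.82°, +162.71°, +165.11°, +171.37°, +175.11°.
Eastward gaps between consecutive values (wrapping around): 2.08°, 5.60°, 322.53°, 2.40°, 6.26°, 3.74°, 17.39°.
Largest gap = 322.53° ⇒ minimal covering band is its complement: 360° − 322.53° = 37.47°.
Band runs from +162.71° eastward to -159.82°, crossing the antimeridian.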